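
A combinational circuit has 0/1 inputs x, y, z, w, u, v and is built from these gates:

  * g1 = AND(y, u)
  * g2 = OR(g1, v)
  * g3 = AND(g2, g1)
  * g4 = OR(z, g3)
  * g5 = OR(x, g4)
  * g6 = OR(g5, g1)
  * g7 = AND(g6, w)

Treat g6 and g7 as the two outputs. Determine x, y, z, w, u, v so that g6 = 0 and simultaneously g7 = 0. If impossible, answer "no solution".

Check with x=0 y=1 z=0 w=0 u=0 v=0:
g1 = AND(y, u) = AND(1, 0) = 0
g2 = OR(g1, v) = OR(0, 0) = 0
g3 = AND(g2, g1) = AND(0, 0) = 0
g4 = OR(z, g3) = OR(0, 0) = 0
g5 = OR(x, g4) = OR(0, 0) = 0
g6 = OR(g5, g1) = OR(0, 0) = 0
g7 = AND(g6, w) = AND(0, 0) = 0
So g6 = 0 and g7 = 0.

x=0 y=1 z=0 w=0 u=0 v=0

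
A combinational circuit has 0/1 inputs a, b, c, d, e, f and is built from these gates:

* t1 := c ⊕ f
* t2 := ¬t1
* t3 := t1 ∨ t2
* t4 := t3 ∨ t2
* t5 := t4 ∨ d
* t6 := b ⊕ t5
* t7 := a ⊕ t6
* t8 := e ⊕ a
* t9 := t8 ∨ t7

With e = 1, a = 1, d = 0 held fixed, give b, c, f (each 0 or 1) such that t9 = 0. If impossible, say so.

b=0, c=0, f=1

Check with e = 1, a = 1, d = 0 and b=0, c=0, f=1:
t1 = c ⊕ f = 0 ⊕ 1 = 1
t2 = ¬t1 = ¬1 = 0
t3 = t1 ∨ t2 = 1 ∨ 0 = 1
t4 = t3 ∨ t2 = 1 ∨ 0 = 1
t5 = t4 ∨ d = 1 ∨ 0 = 1
t6 = b ⊕ t5 = 0 ⊕ 1 = 1
t7 = a ⊕ t6 = 1 ⊕ 1 = 0
t8 = e ⊕ a = 1 ⊕ 1 = 0
t9 = t8 ∨ t7 = 0 ∨ 0 = 0
So t9 = 0.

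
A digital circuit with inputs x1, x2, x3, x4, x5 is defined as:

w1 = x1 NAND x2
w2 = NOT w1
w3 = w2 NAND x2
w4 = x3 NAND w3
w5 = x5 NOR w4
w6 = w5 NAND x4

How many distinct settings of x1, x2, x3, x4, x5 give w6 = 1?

w6 = w5 NAND x4 must be 1, so at least one of w5, x4 is 0.
Enumerating the 32 input combinations, 29 give w6 = 1 and 3 give w6 = 0.

29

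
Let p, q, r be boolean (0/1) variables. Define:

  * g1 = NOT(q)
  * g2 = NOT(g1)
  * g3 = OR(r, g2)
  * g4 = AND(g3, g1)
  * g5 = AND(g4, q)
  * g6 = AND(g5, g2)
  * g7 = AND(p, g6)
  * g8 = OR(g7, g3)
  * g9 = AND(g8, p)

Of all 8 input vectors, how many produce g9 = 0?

g9 = AND(g8, p) must be 0, so at least one of g8, p is 0.
Enumerating the 8 input combinations, 5 give g9 = 0 and 3 give g9 = 1.

5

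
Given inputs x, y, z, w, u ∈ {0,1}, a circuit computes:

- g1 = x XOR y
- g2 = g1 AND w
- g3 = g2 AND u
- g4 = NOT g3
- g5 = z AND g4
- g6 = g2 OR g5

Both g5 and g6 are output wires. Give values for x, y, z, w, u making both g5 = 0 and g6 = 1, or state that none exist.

Check with x=1, y=0, z=0, w=1, u=1:
g1 = x XOR y = 1 XOR 0 = 1
g2 = g1 AND w = 1 AND 1 = 1
g3 = g2 AND u = 1 AND 1 = 1
g4 = NOT g3 = NOT 1 = 0
g5 = z AND g4 = 0 AND 0 = 0
g6 = g2 OR g5 = 1 OR 0 = 1
So g5 = 0 and g6 = 1.

x=1, y=0, z=0, w=1, u=1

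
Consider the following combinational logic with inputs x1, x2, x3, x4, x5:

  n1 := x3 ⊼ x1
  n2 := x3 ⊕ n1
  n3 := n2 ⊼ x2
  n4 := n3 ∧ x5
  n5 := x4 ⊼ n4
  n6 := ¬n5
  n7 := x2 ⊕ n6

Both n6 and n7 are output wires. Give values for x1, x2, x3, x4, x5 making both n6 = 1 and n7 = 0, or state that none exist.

Check with x1=0, x2=1, x3=1, x4=1, x5=1:
n1 = x3 ⊼ x1 = 1 ⊼ 0 = 1
n2 = x3 ⊕ n1 = 1 ⊕ 1 = 0
n3 = n2 ⊼ x2 = 0 ⊼ 1 = 1
n4 = n3 ∧ x5 = 1 ∧ 1 = 1
n5 = x4 ⊼ n4 = 1 ⊼ 1 = 0
n6 = ¬n5 = ¬0 = 1
n7 = x2 ⊕ n6 = 1 ⊕ 1 = 0
So n6 = 1 and n7 = 0.

x1=0, x2=1, x3=1, x4=1, x5=1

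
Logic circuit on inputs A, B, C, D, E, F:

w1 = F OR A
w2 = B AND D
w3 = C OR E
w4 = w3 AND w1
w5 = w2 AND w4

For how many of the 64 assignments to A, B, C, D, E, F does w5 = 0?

w5 = w2 AND w4 must be 0, so at least one of w2, w4 is 0.
Enumerating the 64 input combinations, 55 give w5 = 0 and 9 give w5 = 1.

55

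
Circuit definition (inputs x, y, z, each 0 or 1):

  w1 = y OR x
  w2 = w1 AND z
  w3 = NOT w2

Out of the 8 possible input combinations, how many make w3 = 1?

w3 = NOT w2 must be 1, so w2 = 0.
w2 = w1 AND z must be 0, so at least one of w1, z is 0.
Satisfying assignments:
  x=0, y=0, z=0
  x=0, y=0, z=1
  x=0, y=1, z=0
  x=1, y=0, z=0
  x=1, y=1, z=0

5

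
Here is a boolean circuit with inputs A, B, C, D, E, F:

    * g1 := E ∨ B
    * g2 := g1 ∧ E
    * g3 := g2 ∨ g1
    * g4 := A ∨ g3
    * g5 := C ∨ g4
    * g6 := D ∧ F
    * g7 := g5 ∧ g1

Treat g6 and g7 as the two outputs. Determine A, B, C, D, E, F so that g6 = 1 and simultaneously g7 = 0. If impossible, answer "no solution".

A=0, B=0, C=0, D=1, E=0, F=1

Check with A=0, B=0, C=0, D=1, E=0, F=1:
g1 = E ∨ B = 0 ∨ 0 = 0
g2 = g1 ∧ E = 0 ∧ 0 = 0
g3 = g2 ∨ g1 = 0 ∨ 0 = 0
g4 = A ∨ g3 = 0 ∨ 0 = 0
g5 = C ∨ g4 = 0 ∨ 0 = 0
g6 = D ∧ F = 1 ∧ 1 = 1
g7 = g5 ∧ g1 = 0 ∧ 0 = 0
So g6 = 1 and g7 = 0.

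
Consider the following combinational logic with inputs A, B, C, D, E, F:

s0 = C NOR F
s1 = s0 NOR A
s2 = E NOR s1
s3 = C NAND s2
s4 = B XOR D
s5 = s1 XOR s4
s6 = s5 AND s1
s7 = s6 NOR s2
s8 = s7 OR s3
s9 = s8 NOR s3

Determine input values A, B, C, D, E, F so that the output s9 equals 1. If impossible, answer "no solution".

A=1 B=1 C=1 D=0 E=0 F=0

s9 = s8 NOR s3 must be 1, so both s8 = 0 and s3 = 0.
s8 = s7 OR s3 must be 0, so both s7 = 0 and s3 = 0.
Check with A=1 B=1 C=1 D=0 E=0 F=0:
s0 = C NOR F = 1 NOR 0 = 0
s1 = s0 NOR A = 0 NOR 1 = 0
s2 = E NOR s1 = 0 NOR 0 = 1
s3 = C NAND s2 = 1 NAND 1 = 0
s4 = B XOR D = 1 XOR 0 = 1
s5 = s1 XOR s4 = 0 XOR 1 = 1
s6 = s5 AND s1 = 1 AND 0 = 0
s7 = s6 NOR s2 = 0 NOR 1 = 0
s8 = s7 OR s3 = 0 OR 0 = 0
s9 = s8 NOR s3 = 0 NOR 0 = 1
So s9 = 1 as required.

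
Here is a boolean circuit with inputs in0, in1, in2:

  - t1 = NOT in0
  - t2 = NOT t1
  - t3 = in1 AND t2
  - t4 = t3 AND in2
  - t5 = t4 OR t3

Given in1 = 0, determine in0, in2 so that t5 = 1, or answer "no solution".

no solution exists

With in1 = 0 fixed, none of the 4 settings of in0, in2 give t5 = 1.
For example, with in0=1, in2=0:
t1 = NOT in0 = NOT 1 = 0
t2 = NOT t1 = NOT 0 = 1
t3 = in1 AND t2 = 0 AND 1 = 0
t4 = t3 AND in2 = 0 AND 0 = 0
t5 = t4 OR t3 = 0 OR 0 = 0
giving t5 = 0 ≠ 1.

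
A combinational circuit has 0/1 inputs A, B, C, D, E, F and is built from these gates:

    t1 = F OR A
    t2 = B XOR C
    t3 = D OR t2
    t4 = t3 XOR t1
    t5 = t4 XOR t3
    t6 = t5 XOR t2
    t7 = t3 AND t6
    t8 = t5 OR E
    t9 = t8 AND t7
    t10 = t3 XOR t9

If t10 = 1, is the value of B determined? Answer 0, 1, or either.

Both values of B occur among assignments with t10 = 1:
  B=0: A=0, B=0, C=0, D=1, E=0, F=0
  B=1: A=0, B=1, C=0, D=0, E=0, F=0

either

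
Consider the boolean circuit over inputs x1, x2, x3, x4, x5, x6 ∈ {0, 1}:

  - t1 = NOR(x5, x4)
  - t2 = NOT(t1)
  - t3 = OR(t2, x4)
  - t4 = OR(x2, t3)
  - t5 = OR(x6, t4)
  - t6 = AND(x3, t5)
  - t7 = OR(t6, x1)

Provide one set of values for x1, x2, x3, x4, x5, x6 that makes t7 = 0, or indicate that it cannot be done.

x1=0 x2=0 x3=0 x4=0 x5=1 x6=0

t7 = OR(t6, x1) must be 0, so both t6 = 0 and x1 = 0.
t6 = AND(x3, t5) must be 0, so at least one of x3, t5 is 0.
Check with x1=0 x2=0 x3=0 x4=0 x5=1 x6=0:
t1 = NOR(x5, x4) = NOR(1, 0) = 0
t2 = NOT(t1) = NOT 0 = 1
t3 = OR(t2, x4) = OR(1, 0) = 1
t4 = OR(x2, t3) = OR(0, 1) = 1
t5 = OR(x6, t4) = OR(0, 1) = 1
t6 = AND(x3, t5) = AND(0, 1) = 0
t7 = OR(t6, x1) = OR(0, 0) = 0
So t7 = 0 as required.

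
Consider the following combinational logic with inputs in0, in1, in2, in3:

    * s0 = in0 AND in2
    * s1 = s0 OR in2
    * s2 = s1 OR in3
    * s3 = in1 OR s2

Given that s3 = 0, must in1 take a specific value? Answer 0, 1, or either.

0

s3 = in1 OR s2 must be 0, so both in1 = 0 and s2 = 0.
Every assignment with s3 = 0 has in1 = 0; there are 2 such assignment(s).
  in0=0, in1=0, in2=0, in3=0
  in0=1, in1=0, in2=0, in3=0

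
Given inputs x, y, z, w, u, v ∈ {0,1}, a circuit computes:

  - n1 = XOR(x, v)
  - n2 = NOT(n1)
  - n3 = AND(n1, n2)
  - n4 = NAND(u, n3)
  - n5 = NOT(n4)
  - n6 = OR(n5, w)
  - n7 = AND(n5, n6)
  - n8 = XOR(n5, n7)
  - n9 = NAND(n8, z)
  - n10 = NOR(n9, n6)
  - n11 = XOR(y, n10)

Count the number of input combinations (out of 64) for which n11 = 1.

n11 = XOR(y, n10) must be 1, so y and n10 differ.
Enumerating the 64 input combinations, 32 give n11 = 1 and 32 give n11 = 0.

32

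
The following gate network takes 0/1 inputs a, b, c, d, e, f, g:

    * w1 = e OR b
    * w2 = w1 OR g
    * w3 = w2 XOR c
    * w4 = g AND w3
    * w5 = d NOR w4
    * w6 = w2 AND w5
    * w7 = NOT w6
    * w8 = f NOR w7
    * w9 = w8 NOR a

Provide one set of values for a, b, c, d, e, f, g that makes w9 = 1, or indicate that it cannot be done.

w9 = w8 NOR a must be 1, so both w8 = 0 and a = 0.
w8 = f NOR w7 must be 0, so at least one of f, w7 is 1.
Check with a=0 b=1 c=0 d=0 e=1 f=1 g=0:
w1 = e OR b = 1 OR 1 = 1
w2 = w1 OR g = 1 OR 0 = 1
w3 = w2 XOR c = 1 XOR 0 = 1
w4 = g AND w3 = 0 AND 1 = 0
w5 = d NOR w4 = 0 NOR 0 = 1
w6 = w2 AND w5 = 1 AND 1 = 1
w7 = NOT w6 = NOT 1 = 0
w8 = f NOR w7 = 1 NOR 0 = 0
w9 = w8 NOR a = 0 NOR 0 = 1
So w9 = 1 as required.

a=0 b=1 c=0 d=0 e=1 f=1 g=0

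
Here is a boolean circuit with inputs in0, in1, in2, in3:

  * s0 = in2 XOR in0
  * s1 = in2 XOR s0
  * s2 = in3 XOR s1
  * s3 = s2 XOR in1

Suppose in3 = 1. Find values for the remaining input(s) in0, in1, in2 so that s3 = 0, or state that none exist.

in0=0 in1=1 in2=1

s3 = s2 XOR in1 must be 0, so s2 and in1 are equal.
Check with in3 = 1 and in0=0, in1=1, in2=1:
s0 = in2 XOR in0 = 1 XOR 0 = 1
s1 = in2 XOR s0 = 1 XOR 1 = 0
s2 = in3 XOR s1 = 1 XOR 0 = 1
s3 = s2 XOR in1 = 1 XOR 1 = 0
So s3 = 0.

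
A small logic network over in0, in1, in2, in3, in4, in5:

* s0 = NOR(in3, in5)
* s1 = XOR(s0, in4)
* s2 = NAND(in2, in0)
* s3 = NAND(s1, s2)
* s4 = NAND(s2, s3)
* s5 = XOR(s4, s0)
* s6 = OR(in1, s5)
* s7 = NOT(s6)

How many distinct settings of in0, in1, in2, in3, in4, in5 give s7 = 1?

14

s7 = NOT(s6) must be 1, so s6 = 0.
s6 = OR(in1, s5) must be 0, so both in1 = 0 and s5 = 0.
Enumerating the 64 input combinations, 14 give s7 = 1 and 50 give s7 = 0.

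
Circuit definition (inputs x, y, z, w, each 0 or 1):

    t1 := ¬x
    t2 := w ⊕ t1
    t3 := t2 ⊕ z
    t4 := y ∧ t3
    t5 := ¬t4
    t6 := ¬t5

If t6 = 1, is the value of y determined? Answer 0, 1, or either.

t6 = ¬t5 must be 1, so t5 = 0.
Every assignment with t6 = 1 has y = 1; there are 4 such assignment(s).
  x=0, y=1, z=0, w=0
  x=0, y=1, z=1, w=1
  x=1, y=1, z=0, w=1
  x=1, y=1, z=1, w=0

1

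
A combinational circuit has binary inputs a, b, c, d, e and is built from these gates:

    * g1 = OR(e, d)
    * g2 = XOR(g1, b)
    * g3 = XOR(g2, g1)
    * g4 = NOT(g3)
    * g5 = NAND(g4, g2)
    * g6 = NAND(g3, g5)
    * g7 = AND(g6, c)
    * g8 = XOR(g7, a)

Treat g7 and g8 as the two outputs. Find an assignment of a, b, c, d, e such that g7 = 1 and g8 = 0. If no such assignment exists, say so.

Check with a=1, b=0, c=1, d=1, e=1:
g1 = OR(e, d) = OR(1, 1) = 1
g2 = XOR(g1, b) = XOR(1, 0) = 1
g3 = XOR(g2, g1) = XOR(1, 1) = 0
g4 = NOT(g3) = NOT 0 = 1
g5 = NAND(g4, g2) = NAND(1, 1) = 0
g6 = NAND(g3, g5) = NAND(0, 0) = 1
g7 = AND(g6, c) = AND(1, 1) = 1
g8 = XOR(g7, a) = XOR(1, 1) = 0
So g7 = 1 and g8 = 0.

a=1, b=0, c=1, d=1, e=1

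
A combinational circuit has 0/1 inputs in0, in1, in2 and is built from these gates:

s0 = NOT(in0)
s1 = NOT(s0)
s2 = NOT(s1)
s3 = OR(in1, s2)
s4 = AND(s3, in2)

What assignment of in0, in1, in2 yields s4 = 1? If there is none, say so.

in0=0, in1=0, in2=1

Check with in0=0, in1=0, in2=1:
s0 = NOT(in0) = NOT 0 = 1
s1 = NOT(s0) = NOT 1 = 0
s2 = NOT(s1) = NOT 0 = 1
s3 = OR(in1, s2) = OR(0, 1) = 1
s4 = AND(s3, in2) = AND(1, 1) = 1
So s4 = 1 as required.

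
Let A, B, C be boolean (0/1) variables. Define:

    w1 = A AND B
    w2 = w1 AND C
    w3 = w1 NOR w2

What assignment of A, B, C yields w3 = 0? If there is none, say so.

w3 = w1 NOR w2 must be 0, so at least one of w1, w2 is 1.
Check with A=1, B=1, C=0:
w1 = A AND B = 1 AND 1 = 1
w2 = w1 AND C = 1 AND 0 = 0
w3 = w1 NOR w2 = 1 NOR 0 = 0
So w3 = 0 as required.

A=1, B=1, C=0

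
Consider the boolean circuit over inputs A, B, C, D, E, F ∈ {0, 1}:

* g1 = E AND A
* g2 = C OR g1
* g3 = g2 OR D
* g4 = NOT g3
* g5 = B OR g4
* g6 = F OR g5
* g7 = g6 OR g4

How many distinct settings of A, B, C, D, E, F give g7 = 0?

13

g7 = g6 OR g4 must be 0, so both g6 = 0 and g4 = 0.
Enumerating the 64 input combinations, 13 give g7 = 0 and 51 give g7 = 1.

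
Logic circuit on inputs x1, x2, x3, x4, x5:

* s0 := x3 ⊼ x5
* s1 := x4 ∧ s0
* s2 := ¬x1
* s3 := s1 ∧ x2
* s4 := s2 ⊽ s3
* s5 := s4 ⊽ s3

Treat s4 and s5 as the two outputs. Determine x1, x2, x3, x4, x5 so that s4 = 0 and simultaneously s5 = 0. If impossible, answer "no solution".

Check with x1=1, x2=1, x3=1, x4=1, x5=0:
s0 = x3 ⊼ x5 = 1 ⊼ 0 = 1
s1 = x4 ∧ s0 = 1 ∧ 1 = 1
s2 = ¬x1 = ¬1 = 0
s3 = s1 ∧ x2 = 1 ∧ 1 = 1
s4 = s2 ⊽ s3 = 0 ⊽ 1 = 0
s5 = s4 ⊽ s3 = 0 ⊽ 1 = 0
So s4 = 0 and s5 = 0.

x1=1, x2=1, x3=1, x4=1, x5=0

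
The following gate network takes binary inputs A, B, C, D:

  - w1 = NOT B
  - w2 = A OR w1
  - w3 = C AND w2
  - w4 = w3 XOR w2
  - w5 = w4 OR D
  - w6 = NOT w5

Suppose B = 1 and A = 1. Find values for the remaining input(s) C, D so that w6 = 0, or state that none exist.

Check with B = 1 and A = 1 and C=0, D=1:
w1 = NOT B = NOT 1 = 0
w2 = A OR w1 = 1 OR 0 = 1
w3 = C AND w2 = 0 AND 1 = 0
w4 = w3 XOR w2 = 0 XOR 1 = 1
w5 = w4 OR D = 1 OR 1 = 1
w6 = NOT w5 = NOT 1 = 0
So w6 = 0.

C=0 D=1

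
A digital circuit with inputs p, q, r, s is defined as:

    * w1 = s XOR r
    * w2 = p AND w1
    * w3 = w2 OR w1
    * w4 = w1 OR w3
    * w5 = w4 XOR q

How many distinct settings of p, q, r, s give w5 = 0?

w5 = w4 XOR q must be 0, so w4 and q are equal.
Enumerating the 16 input combinations, 8 give w5 = 0 and 8 give w5 = 1.

8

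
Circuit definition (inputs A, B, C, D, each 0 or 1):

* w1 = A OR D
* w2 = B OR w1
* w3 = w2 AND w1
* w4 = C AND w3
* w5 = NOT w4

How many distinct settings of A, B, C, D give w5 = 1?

w5 = NOT w4 must be 1, so w4 = 0.
w4 = C AND w3 must be 0, so at least one of C, w3 is 0.
Enumerating the 16 input combinations, 10 give w5 = 1 and 6 give w5 = 0.

10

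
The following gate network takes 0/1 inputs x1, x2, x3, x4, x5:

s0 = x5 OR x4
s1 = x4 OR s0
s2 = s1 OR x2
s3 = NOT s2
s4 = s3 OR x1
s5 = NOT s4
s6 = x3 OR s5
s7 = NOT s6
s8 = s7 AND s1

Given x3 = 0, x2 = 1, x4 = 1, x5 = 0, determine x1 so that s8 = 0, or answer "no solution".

x1=0

s8 = s7 AND s1 must be 0, so at least one of s7, s1 is 0.
Check with x3 = 0, x2 = 1, x4 = 1, x5 = 0 and x1=0:
s0 = x5 OR x4 = 0 OR 1 = 1
s1 = x4 OR s0 = 1 OR 1 = 1
s2 = s1 OR x2 = 1 OR 1 = 1
s3 = NOT s2 = NOT 1 = 0
s4 = s3 OR x1 = 0 OR 0 = 0
s5 = NOT s4 = NOT 0 = 1
s6 = x3 OR s5 = 0 OR 1 = 1
s7 = NOT s6 = NOT 1 = 0
s8 = s7 AND s1 = 0 AND 1 = 0
So s8 = 0.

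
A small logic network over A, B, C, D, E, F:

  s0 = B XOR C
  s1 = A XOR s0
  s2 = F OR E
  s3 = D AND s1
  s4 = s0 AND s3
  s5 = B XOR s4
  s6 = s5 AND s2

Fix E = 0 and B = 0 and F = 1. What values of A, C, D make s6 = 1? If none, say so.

A=0 C=1 D=1

Check with E = 0 and B = 0 and F = 1 and A=0, C=1, D=1:
s0 = B XOR C = 0 XOR 1 = 1
s1 = A XOR s0 = 0 XOR 1 = 1
s2 = F OR E = 1 OR 0 = 1
s3 = D AND s1 = 1 AND 1 = 1
s4 = s0 AND s3 = 1 AND 1 = 1
s5 = B XOR s4 = 0 XOR 1 = 1
s6 = s5 AND s2 = 1 AND 1 = 1
So s6 = 1.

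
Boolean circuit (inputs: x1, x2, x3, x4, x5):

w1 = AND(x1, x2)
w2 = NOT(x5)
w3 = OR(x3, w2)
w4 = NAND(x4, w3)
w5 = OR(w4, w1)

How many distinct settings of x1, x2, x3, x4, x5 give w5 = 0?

9

w5 = OR(w4, w1) must be 0, so both w4 = 0 and w1 = 0.
Enumerating the 32 input combinations, 9 give w5 = 0 and 23 give w5 = 1.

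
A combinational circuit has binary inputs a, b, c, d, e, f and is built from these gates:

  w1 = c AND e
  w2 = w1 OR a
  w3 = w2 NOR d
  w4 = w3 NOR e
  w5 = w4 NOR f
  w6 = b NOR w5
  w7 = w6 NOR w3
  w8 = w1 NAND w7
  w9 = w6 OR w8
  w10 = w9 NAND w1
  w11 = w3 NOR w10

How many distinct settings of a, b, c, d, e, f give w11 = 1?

w11 = w3 NOR w10 must be 1, so both w3 = 0 and w10 = 0.
Satisfying assignments:
  a=0, b=0, c=1, d=0, e=1, f=1
  a=0, b=0, c=1, d=1, e=1, f=1
  a=1, b=0, c=1, d=0, e=1, f=1
  a=1, b=0, c=1, d=1, e=1, f=1

4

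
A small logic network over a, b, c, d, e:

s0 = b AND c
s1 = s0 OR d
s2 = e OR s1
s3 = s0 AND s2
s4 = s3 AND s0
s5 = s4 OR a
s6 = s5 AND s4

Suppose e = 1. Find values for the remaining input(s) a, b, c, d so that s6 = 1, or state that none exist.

s6 = s5 AND s4 must be 1, so both s5 = 1 and s4 = 1.
s5 = s4 OR a must be 1, so at least one of s4, a is 1.
Check with e = 1 and a=0, b=1, c=1, d=1:
s0 = b AND c = 1 AND 1 = 1
s1 = s0 OR d = 1 OR 1 = 1
s2 = e OR s1 = 1 OR 1 = 1
s3 = s0 AND s2 = 1 AND 1 = 1
s4 = s3 AND s0 = 1 AND 1 = 1
s5 = s4 OR a = 1 OR 0 = 1
s6 = s5 AND s4 = 1 AND 1 = 1
So s6 = 1.

a=0, b=1, c=1, d=1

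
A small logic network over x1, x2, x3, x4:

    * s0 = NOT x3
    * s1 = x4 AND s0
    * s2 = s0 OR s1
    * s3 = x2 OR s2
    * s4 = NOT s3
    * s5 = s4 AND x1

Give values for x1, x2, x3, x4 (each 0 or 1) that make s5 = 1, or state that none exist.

x1=1 x2=0 x3=1 x4=0

s5 = s4 AND x1 must be 1, so both s4 = 1 and x1 = 1.
Check with x1=1 x2=0 x3=1 x4=0:
s0 = NOT x3 = NOT 1 = 0
s1 = x4 AND s0 = 0 AND 0 = 0
s2 = s0 OR s1 = 0 OR 0 = 0
s3 = x2 OR s2 = 0 OR 0 = 0
s4 = NOT s3 = NOT 0 = 1
s5 = s4 AND x1 = 1 AND 1 = 1
So s5 = 1 as required.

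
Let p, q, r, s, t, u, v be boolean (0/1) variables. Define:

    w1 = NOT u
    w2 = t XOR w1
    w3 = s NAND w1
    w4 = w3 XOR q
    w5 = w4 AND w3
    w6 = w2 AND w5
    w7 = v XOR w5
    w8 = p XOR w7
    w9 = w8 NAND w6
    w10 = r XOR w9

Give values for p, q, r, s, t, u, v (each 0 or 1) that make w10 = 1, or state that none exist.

p=1, q=1, r=0, s=0, t=1, u=0, v=1

w10 = r XOR w9 must be 1, so r and w9 differ.
Check with p=1, q=1, r=0, s=0, t=1, u=0, v=1:
w1 = NOT u = NOT 0 = 1
w2 = t XOR w1 = 1 XOR 1 = 0
w3 = s NAND w1 = 0 NAND 1 = 1
w4 = w3 XOR q = 1 XOR 1 = 0
w5 = w4 AND w3 = 0 AND 1 = 0
w6 = w2 AND w5 = 0 AND 0 = 0
w7 = v XOR w5 = 1 XOR 0 = 1
w8 = p XOR w7 = 1 XOR 1 = 0
w9 = w8 NAND w6 = 0 NAND 0 = 1
w10 = r XOR w9 = 0 XOR 1 = 1
So w10 = 1 as required.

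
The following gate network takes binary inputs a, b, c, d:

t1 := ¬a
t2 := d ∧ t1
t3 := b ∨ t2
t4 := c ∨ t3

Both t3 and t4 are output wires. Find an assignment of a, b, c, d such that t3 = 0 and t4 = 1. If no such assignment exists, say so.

a=1, b=0, c=1, d=1

Check with a=1, b=0, c=1, d=1:
t1 = ¬a = ¬1 = 0
t2 = d ∧ t1 = 1 ∧ 0 = 0
t3 = b ∨ t2 = 0 ∨ 0 = 0
t4 = c ∨ t3 = 1 ∨ 0 = 1
So t3 = 0 and t4 = 1.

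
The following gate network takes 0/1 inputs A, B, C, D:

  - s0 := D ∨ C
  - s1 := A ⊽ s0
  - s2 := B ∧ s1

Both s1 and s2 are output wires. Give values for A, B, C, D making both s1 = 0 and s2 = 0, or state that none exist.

Check with A=0, B=0, C=1, D=1:
s0 = D ∨ C = 1 ∨ 1 = 1
s1 = A ⊽ s0 = 0 ⊽ 1 = 0
s2 = B ∧ s1 = 0 ∧ 0 = 0
So s1 = 0 and s2 = 0.

A=0, B=0, C=1, D=1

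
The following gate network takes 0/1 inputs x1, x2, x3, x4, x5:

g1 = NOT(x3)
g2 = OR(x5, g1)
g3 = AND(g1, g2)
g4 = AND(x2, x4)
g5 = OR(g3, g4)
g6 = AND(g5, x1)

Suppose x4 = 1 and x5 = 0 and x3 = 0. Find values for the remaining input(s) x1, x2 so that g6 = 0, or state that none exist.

Check with x4 = 1 and x5 = 0 and x3 = 0 and x1=0, x2=0:
g1 = NOT(x3) = NOT 0 = 1
g2 = OR(x5, g1) = OR(0, 1) = 1
g3 = AND(g1, g2) = AND(1, 1) = 1
g4 = AND(x2, x4) = AND(0, 1) = 0
g5 = OR(g3, g4) = OR(1, 0) = 1
g6 = AND(g5, x1) = AND(1, 0) = 0
So g6 = 0.

x1=0, x2=0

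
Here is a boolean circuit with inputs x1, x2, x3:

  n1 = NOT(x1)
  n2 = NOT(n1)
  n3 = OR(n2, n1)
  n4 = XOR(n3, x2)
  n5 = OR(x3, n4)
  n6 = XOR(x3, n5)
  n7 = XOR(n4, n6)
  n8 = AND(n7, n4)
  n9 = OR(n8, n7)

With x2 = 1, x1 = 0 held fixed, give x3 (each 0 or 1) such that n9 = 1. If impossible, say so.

no solution exists

With x2 = 1, x1 = 0 fixed, none of the 2 settings of x3 give n9 = 1.
For example, with x3=1:
n1 = NOT(x1) = NOT 0 = 1
n2 = NOT(n1) = NOT 1 = 0
n3 = OR(n2, n1) = OR(0, 1) = 1
n4 = XOR(n3, x2) = XOR(1, 1) = 0
n5 = OR(x3, n4) = OR(1, 0) = 1
n6 = XOR(x3, n5) = XOR(1, 1) = 0
n7 = XOR(n4, n6) = XOR(0, 0) = 0
n8 = AND(n7, n4) = AND(0, 0) = 0
n9 = OR(n8, n7) = OR(0, 0) = 0
giving n9 = 0 ≠ 1.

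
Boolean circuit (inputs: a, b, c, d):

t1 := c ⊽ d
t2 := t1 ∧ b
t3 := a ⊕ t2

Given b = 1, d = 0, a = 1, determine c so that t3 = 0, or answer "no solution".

t3 = a ⊕ t2 must be 0, so a and t2 are equal.
Check with b = 1, d = 0, a = 1 and c=0:
t1 = c ⊽ d = 0 ⊽ 0 = 1
t2 = t1 ∧ b = 1 ∧ 1 = 1
t3 = a ⊕ t2 = 1 ⊕ 1 = 0
So t3 = 0.

c=0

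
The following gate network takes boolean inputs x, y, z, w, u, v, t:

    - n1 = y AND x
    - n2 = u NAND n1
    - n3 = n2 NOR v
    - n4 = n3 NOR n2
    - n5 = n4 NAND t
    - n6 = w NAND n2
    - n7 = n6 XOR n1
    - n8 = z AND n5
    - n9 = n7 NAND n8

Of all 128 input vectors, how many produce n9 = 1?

100

n9 = n7 NAND n8 must be 1, so at least one of n7, n8 is 0.
Enumerating the 128 input combinations, 100 give n9 = 1 and 28 give n9 = 0.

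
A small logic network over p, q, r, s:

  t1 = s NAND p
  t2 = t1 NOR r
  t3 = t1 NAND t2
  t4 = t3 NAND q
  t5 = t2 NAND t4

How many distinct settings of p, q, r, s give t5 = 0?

t5 = t2 NAND t4 must be 0, so both t2 = 1 and t4 = 1.
Enumerating the 16 input combinations, 1 give t5 = 0 and 15 give t5 = 1.

1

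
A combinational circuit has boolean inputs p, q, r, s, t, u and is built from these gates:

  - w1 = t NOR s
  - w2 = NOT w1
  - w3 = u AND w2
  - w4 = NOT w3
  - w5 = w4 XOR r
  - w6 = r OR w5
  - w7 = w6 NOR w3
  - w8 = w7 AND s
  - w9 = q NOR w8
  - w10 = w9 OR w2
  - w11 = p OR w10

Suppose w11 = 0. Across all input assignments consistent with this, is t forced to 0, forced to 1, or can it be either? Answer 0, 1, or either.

w11 = p OR w10 must be 0, so both p = 0 and w10 = 0.
w10 = w9 OR w2 must be 0, so both w9 = 0 and w2 = 0.
w9 = q NOR w8 must be 0, so at least one of q, w8 is 1.
Every assignment with w11 = 0 has t = 0; there are 4 such assignment(s).
  p=0, q=1, r=0, s=0, t=0, u=0
  p=0, q=1, r=0, s=0, t=0, u=1
  p=0, q=1, r=1, s=0, t=0, u=0
  p=0, q=1, r=1, s=0, t=0, u=1

0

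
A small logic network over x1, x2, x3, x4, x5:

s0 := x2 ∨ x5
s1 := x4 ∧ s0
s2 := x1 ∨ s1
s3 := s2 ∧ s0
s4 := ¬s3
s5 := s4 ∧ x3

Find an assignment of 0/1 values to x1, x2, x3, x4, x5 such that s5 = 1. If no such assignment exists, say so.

Check with x1=0 x2=0 x3=1 x4=0 x5=0:
s0 = x2 ∨ x5 = 0 ∨ 0 = 0
s1 = x4 ∧ s0 = 0 ∧ 0 = 0
s2 = x1 ∨ s1 = 0 ∨ 0 = 0
s3 = s2 ∧ s0 = 0 ∧ 0 = 0
s4 = ¬s3 = ¬0 = 1
s5 = s4 ∧ x3 = 1 ∧ 1 = 1
So s5 = 1 as required.

x1=0 x2=0 x3=1 x4=0 x5=0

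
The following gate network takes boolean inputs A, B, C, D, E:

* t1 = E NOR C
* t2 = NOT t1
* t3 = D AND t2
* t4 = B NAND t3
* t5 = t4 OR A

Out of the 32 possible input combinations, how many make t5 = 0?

t5 = t4 OR A must be 0, so both t4 = 0 and A = 0.
t4 = B NAND t3 must be 0, so both B = 1 and t3 = 1.
t3 = D AND t2 must be 1, so both D = 1 and t2 = 1.
Satisfying assignments:
  A=0, B=1, C=0, D=1, E=1
  A=0, B=1, C=1, D=1, E=0
  A=0, B=1, C=1, D=1, E=1

3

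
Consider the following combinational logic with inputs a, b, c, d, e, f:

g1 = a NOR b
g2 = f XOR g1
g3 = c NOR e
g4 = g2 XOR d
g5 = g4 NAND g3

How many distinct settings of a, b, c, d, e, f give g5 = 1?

g5 = g4 NAND g3 must be 1, so at least one of g4, g3 is 0.
Enumerating the 64 input combinations, 56 give g5 = 1 and 8 give g5 = 0.

56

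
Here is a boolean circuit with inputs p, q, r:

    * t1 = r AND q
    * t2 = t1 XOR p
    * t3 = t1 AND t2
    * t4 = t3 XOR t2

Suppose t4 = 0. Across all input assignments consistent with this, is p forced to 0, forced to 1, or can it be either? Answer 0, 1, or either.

either

Both values of p occur among assignments with t4 = 0:
  p=0: p=0, q=0, r=0
  p=1: p=1, q=1, r=1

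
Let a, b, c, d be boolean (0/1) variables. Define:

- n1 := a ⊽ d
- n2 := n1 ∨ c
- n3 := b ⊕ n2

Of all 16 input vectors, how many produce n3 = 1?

8

n3 = b ⊕ n2 must be 1, so b and n2 differ.
Enumerating the 16 input combinations, 8 give n3 = 1 and 8 give n3 = 0.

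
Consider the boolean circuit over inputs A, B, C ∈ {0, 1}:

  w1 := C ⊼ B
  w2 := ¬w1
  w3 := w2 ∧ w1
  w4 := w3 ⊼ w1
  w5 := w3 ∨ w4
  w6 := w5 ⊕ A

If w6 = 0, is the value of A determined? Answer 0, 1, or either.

w6 = w5 ⊕ A must be 0, so w5 and A are equal.
Every assignment with w6 = 0 has A = 1; there are 4 such assignment(s).
  A=1, B=0, C=0
  A=1, B=0, C=1
  A=1, B=1, C=0
  A=1, B=1, C=1

1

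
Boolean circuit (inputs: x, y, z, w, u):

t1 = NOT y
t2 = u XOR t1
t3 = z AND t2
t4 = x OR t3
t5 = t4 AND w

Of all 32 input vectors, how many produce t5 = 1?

t5 = t4 AND w must be 1, so both t4 = 1 and w = 1.
t4 = x OR t3 must be 1, so at least one of x, t3 is 1.
Enumerating the 32 input combinations, 10 give t5 = 1 and 22 give t5 = 0.

10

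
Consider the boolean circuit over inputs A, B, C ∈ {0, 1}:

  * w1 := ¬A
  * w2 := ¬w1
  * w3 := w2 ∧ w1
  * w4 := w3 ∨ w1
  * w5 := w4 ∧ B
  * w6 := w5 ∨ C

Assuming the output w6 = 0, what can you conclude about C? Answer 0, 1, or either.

0

w6 = w5 ∨ C must be 0, so both w5 = 0 and C = 0.
w5 = w4 ∧ B must be 0, so at least one of w4, B is 0.
Every assignment with w6 = 0 has C = 0; there are 3 such assignment(s).
  A=0, B=0, C=0
  A=1, B=0, C=0
  A=1, B=1, C=0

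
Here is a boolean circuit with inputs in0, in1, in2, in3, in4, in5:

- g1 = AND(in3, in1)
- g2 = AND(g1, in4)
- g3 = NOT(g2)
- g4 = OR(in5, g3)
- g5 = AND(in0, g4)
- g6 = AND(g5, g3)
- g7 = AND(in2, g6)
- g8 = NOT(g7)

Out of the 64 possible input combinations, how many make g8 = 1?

g8 = NOT(g7) must be 1, so g7 = 0.
g7 = AND(in2, g6) must be 0, so at least one of in2, g6 is 0.
Enumerating the 64 input combinations, 50 give g8 = 1 and 14 give g8 = 0.

50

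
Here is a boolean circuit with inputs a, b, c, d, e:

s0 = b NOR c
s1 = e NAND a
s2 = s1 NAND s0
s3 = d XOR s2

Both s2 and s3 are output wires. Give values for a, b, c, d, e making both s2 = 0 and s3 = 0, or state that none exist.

a=1, b=0, c=0, d=0, e=0

Check with a=1, b=0, c=0, d=0, e=0:
s0 = b NOR c = 0 NOR 0 = 1
s1 = e NAND a = 0 NAND 1 = 1
s2 = s1 NAND s0 = 1 NAND 1 = 0
s3 = d XOR s2 = 0 XOR 0 = 0
So s2 = 0 and s3 = 0.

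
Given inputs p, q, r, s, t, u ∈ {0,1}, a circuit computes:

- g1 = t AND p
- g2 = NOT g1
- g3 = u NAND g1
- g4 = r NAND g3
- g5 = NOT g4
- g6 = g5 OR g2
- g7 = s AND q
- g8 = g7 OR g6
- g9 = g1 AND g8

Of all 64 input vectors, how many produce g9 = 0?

57

g9 = g1 AND g8 must be 0, so at least one of g1, g8 is 0.
Enumerating the 64 input combinations, 57 give g9 = 0 and 7 give g9 = 1.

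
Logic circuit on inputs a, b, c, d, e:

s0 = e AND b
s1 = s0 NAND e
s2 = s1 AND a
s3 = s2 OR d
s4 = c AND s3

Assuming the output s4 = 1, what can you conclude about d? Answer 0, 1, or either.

Both values of d occur among assignments with s4 = 1:
  d=0: a=1, b=0, c=1, d=0, e=0
  d=1: a=0, b=0, c=1, d=1, e=0

either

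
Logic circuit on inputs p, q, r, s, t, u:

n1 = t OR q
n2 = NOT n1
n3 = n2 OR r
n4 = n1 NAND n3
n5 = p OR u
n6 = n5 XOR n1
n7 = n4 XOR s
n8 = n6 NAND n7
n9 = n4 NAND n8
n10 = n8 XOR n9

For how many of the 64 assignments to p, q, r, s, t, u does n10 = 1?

43

n10 = n8 XOR n9 must be 1, so n8 and n9 differ.
Enumerating the 64 input combinations, 43 give n10 = 1 and 21 give n10 = 0.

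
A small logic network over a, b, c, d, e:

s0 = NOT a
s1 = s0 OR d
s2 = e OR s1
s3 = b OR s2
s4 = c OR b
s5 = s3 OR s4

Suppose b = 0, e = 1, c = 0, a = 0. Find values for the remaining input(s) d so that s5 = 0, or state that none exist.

With b = 0, e = 1, c = 0, a = 0 fixed, none of the 2 settings of d give s5 = 0.
For example, with d=1:
s0 = NOT a = NOT 0 = 1
s1 = s0 OR d = 1 OR 1 = 1
s2 = e OR s1 = 1 OR 1 = 1
s3 = b OR s2 = 0 OR 1 = 1
s4 = c OR b = 0 OR 0 = 0
s5 = s3 OR s4 = 1 OR 0 = 1
giving s5 = 1 ≠ 0.

no solution exists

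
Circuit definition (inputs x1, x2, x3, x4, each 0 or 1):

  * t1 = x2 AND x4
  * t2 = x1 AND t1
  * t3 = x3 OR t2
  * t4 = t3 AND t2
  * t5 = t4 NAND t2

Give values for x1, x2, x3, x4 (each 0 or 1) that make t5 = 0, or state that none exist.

x1=1 x2=1 x3=0 x4=1

Check with x1=1 x2=1 x3=0 x4=1:
t1 = x2 AND x4 = 1 AND 1 = 1
t2 = x1 AND t1 = 1 AND 1 = 1
t3 = x3 OR t2 = 0 OR 1 = 1
t4 = t3 AND t2 = 1 AND 1 = 1
t5 = t4 NAND t2 = 1 NAND 1 = 0
So t5 = 0 as required.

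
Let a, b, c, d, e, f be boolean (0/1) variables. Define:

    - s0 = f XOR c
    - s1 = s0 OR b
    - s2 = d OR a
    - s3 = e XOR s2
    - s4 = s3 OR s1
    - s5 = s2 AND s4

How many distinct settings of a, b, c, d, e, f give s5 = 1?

42

s5 = s2 AND s4 must be 1, so both s2 = 1 and s4 = 1.
s2 = d OR a must be 1, so at least one of d, a is 1.
s4 = s3 OR s1 must be 1, so at least one of s3, s1 is 1.
Enumerating the 64 input combinations, 42 give s5 = 1 and 22 give s5 = 0.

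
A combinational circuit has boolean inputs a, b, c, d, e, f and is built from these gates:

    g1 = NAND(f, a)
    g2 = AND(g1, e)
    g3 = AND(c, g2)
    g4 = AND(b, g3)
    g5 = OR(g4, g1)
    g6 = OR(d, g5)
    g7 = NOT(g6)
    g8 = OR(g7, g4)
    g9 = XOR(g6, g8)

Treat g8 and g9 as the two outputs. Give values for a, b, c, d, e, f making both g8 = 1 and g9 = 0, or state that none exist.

a=1, b=1, c=1, d=0, e=1, f=0

Check with a=1, b=1, c=1, d=0, e=1, f=0:
g1 = NAND(f, a) = NAND(0, 1) = 1
g2 = AND(g1, e) = AND(1, 1) = 1
g3 = AND(c, g2) = AND(1, 1) = 1
g4 = AND(b, g3) = AND(1, 1) = 1
g5 = OR(g4, g1) = OR(1, 1) = 1
g6 = OR(d, g5) = OR(0, 1) = 1
g7 = NOT(g6) = NOT 1 = 0
g8 = OR(g7, g4) = OR(0, 1) = 1
g9 = XOR(g6, g8) = XOR(1, 1) = 0
So g8 = 1 and g9 = 0.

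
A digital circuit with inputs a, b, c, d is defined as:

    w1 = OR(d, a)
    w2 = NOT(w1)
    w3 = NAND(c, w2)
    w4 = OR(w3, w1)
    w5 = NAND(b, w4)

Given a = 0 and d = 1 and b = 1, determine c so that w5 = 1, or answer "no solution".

With a = 0 and d = 1 and b = 1 fixed, none of the 2 settings of c give w5 = 1.
For example, with c=0:
w1 = OR(d, a) = OR(1, 0) = 1
w2 = NOT(w1) = NOT 1 = 0
w3 = NAND(c, w2) = NAND(0, 0) = 1
w4 = OR(w3, w1) = OR(1, 1) = 1
w5 = NAND(b, w4) = NAND(1, 1) = 0
giving w5 = 0 ≠ 1.

no solution exists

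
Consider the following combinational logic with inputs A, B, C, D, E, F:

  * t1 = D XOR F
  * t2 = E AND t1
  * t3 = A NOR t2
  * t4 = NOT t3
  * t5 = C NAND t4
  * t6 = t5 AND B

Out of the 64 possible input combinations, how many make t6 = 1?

22

t6 = t5 AND B must be 1, so both t5 = 1 and B = 1.
t5 = C NAND t4 must be 1, so at least one of C, t4 is 0.
Enumerating the 64 input combinations, 22 give t6 = 1 and 42 give t6 = 0.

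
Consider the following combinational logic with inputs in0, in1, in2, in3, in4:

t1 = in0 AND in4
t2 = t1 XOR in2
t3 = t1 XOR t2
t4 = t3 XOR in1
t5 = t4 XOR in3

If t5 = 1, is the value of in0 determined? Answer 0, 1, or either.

Both values of in0 occur among assignments with t5 = 1:
  in0=0: in0=0, in1=0, in2=0, in3=1, in4=0
  in0=1: in0=1, in1=0, in2=0, in3=1, in4=0

either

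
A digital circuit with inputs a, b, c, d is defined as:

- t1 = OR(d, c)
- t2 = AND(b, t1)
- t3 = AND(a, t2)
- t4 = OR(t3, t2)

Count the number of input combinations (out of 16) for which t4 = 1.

t4 = OR(t3, t2) must be 1, so at least one of t3, t2 is 1.
Satisfying assignments:
  a=0, b=1, c=0, d=1
  a=0, b=1, c=1, d=0
  a=0, b=1, c=1, d=1
  a=1, b=1, c=0, d=1
  a=1, b=1, c=1, d=0
  a=1, b=1, c=1, d=1

6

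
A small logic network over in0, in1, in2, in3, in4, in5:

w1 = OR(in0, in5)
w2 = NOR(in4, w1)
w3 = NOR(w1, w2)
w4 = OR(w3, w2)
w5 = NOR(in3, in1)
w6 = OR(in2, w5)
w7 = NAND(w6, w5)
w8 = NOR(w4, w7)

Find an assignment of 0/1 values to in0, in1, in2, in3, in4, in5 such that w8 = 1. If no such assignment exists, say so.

w8 = NOR(w4, w7) must be 1, so both w4 = 0 and w7 = 0.
Check with in0=0 in1=0 in2=1 in3=0 in4=0 in5=1:
w1 = OR(in0, in5) = OR(0, 1) = 1
w2 = NOR(in4, w1) = NOR(0, 1) = 0
w3 = NOR(w1, w2) = NOR(1, 0) = 0
w4 = OR(w3, w2) = OR(0, 0) = 0
w5 = NOR(in3, in1) = NOR(0, 0) = 1
w6 = OR(in2, w5) = OR(1, 1) = 1
w7 = NAND(w6, w5) = NAND(1, 1) = 0
w8 = NOR(w4, w7) = NOR(0, 0) = 1
So w8 = 1 as required.

in0=0 in1=0 in2=1 in3=0 in4=0 in5=1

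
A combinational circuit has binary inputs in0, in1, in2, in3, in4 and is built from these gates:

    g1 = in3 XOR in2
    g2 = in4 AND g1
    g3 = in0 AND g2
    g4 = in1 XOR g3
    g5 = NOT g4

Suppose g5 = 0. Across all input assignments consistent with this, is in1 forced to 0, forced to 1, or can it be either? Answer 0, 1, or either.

either

Both values of in1 occur among assignments with g5 = 0:
  in1=0: in0=1, in1=0, in2=0, in3=1, in4=1
  in1=1: in0=0, in1=1, in2=0, in3=0, in4=0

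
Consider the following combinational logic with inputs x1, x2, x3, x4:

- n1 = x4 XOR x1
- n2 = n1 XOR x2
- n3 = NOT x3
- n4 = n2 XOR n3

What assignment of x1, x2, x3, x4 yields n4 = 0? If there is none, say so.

n4 = n2 XOR n3 must be 0, so n2 and n3 are equal.
Check with x1=1, x2=0, x3=1, x4=1:
n1 = x4 XOR x1 = 1 XOR 1 = 0
n2 = n1 XOR x2 = 0 XOR 0 = 0
n3 = NOT x3 = NOT 1 = 0
n4 = n2 XOR n3 = 0 XOR 0 = 0
So n4 = 0 as required.

x1=1, x2=0, x3=1, x4=1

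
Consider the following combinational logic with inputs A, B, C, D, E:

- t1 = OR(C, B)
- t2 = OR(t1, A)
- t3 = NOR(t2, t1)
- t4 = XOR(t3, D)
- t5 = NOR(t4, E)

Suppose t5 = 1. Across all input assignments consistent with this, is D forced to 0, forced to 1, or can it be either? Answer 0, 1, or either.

either

Both values of D occur among assignments with t5 = 1:
  D=0: A=0, B=0, C=1, D=0, E=0
  D=1: A=0, B=0, C=0, D=1, E=0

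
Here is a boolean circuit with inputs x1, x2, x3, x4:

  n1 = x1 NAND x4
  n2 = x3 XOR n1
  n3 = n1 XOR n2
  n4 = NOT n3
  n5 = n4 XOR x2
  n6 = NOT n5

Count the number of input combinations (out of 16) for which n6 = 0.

n6 = NOT n5 must be 0, so n5 = 1.
n5 = n4 XOR x2 must be 1, so n4 and x2 differ.
Enumerating the 16 input combinations, 8 give n6 = 0 and 8 give n6 = 1.

8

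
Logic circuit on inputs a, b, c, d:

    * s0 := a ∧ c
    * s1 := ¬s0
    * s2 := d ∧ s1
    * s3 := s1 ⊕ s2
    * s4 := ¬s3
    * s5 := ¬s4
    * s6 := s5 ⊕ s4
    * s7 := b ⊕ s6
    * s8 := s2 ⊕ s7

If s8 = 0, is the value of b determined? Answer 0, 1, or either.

either

Both values of b occur among assignments with s8 = 0:
  b=0: a=0, b=0, c=0, d=1
  b=1: a=0, b=1, c=0, d=0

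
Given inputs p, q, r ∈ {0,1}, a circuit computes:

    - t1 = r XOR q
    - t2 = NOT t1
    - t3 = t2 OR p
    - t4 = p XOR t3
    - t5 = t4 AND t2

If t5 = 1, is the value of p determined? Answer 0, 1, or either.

0

t5 = t4 AND t2 must be 1, so both t4 = 1 and t2 = 1.
t4 = p XOR t3 must be 1, so p and t3 differ.
Every assignment with t5 = 1 has p = 0; there are 2 such assignment(s).
  p=0, q=0, r=0
  p=0, q=1, r=1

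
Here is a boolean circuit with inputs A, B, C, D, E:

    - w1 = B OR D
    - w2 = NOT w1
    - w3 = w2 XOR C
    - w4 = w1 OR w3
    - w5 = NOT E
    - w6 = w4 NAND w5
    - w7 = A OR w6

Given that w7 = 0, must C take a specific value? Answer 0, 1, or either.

Both values of C occur among assignments with w7 = 0:
  C=0: A=0, B=0, C=0, D=0, E=0
  C=1: A=0, B=0, C=1, D=1, E=0

either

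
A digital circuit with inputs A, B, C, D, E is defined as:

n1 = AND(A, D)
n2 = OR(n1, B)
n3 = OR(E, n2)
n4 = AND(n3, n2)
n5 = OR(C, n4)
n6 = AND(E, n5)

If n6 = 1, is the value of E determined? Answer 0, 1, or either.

n6 = AND(E, n5) must be 1, so both E = 1 and n5 = 1.
n5 = OR(C, n4) must be 1, so at least one of C, n4 is 1.
Every assignment with n6 = 1 has E = 1; there are 13 such assignment(s).

1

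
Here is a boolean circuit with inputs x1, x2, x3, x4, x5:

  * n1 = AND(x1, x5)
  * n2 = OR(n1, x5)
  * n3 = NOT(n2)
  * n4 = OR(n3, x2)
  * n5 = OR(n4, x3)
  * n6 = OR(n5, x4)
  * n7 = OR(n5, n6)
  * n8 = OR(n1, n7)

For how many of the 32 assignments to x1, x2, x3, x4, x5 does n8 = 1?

31

n8 = OR(n1, n7) must be 1, so at least one of n1, n7 is 1.
Enumerating the 32 input combinations, 31 give n8 = 1 and 1 give n8 = 0.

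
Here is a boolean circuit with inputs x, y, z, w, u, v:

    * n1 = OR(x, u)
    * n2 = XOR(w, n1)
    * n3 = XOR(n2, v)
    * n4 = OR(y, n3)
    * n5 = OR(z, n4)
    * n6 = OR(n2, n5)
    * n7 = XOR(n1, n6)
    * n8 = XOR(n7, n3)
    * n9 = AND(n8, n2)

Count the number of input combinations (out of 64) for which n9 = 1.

16

n9 = AND(n8, n2) must be 1, so both n8 = 1 and n2 = 1.
n8 = XOR(n7, n3) must be 1, so n7 and n3 differ.
Enumerating the 64 input combinations, 16 give n9 = 1 and 48 give n9 = 0.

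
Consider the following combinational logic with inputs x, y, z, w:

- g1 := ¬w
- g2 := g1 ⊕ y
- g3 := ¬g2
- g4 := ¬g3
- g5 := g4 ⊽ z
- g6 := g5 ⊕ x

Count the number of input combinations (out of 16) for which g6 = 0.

8

g6 = g5 ⊕ x must be 0, so g5 and x are equal.
Enumerating the 16 input combinations, 8 give g6 = 0 and 8 give g6 = 1.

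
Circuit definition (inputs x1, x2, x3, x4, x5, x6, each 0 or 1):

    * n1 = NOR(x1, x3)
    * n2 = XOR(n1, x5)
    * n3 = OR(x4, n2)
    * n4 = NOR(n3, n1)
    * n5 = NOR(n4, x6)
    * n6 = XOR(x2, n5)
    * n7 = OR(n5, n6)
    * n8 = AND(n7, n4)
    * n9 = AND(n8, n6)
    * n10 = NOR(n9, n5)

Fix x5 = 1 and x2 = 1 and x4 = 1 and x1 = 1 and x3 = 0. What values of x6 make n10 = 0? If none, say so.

x6=0

n10 = NOR(n9, n5) must be 0, so at least one of n9, n5 is 1.
Check with x5 = 1 and x2 = 1 and x4 = 1 and x1 = 1 and x3 = 0 and x6=0:
n1 = NOR(x1, x3) = NOR(1, 0) = 0
n2 = XOR(n1, x5) = XOR(0, 1) = 1
n3 = OR(x4, n2) = OR(1, 1) = 1
n4 = NOR(n3, n1) = NOR(1, 0) = 0
n5 = NOR(n4, x6) = NOR(0, 0) = 1
n6 = XOR(x2, n5) = XOR(1, 1) = 0
n7 = OR(n5, n6) = OR(1, 0) = 1
n8 = AND(n7, n4) = AND(1, 0) = 0
n9 = AND(n8, n6) = AND(0, 0) = 0
n10 = NOR(n9, n5) = NOR(0, 1) = 0
So n10 = 0.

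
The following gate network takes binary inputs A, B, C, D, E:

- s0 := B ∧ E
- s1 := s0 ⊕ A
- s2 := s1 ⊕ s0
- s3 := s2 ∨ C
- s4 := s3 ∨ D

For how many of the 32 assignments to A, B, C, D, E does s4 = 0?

s4 = s3 ∨ D must be 0, so both s3 = 0 and D = 0.
Satisfying assignments:
  A=0, B=0, C=0, D=0, E=0
  A=0, B=0, C=0, D=0, E=1
  A=0, B=1, C=0, D=0, E=0
  A=0, B=1, C=0, D=0, E=1

4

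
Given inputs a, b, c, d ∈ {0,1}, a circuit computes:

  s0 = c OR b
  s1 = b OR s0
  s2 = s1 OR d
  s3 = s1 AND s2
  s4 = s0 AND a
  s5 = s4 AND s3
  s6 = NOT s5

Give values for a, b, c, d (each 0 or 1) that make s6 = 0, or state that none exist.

a=1, b=0, c=1, d=0

s6 = NOT s5 must be 0, so s5 = 1.
s5 = s4 AND s3 must be 1, so both s4 = 1 and s3 = 1.
Check with a=1, b=0, c=1, d=0:
s0 = c OR b = 1 OR 0 = 1
s1 = b OR s0 = 0 OR 1 = 1
s2 = s1 OR d = 1 OR 0 = 1
s3 = s1 AND s2 = 1 AND 1 = 1
s4 = s0 AND a = 1 AND 1 = 1
s5 = s4 AND s3 = 1 AND 1 = 1
s6 = NOT s5 = NOT 1 = 0
So s6 = 0 as required.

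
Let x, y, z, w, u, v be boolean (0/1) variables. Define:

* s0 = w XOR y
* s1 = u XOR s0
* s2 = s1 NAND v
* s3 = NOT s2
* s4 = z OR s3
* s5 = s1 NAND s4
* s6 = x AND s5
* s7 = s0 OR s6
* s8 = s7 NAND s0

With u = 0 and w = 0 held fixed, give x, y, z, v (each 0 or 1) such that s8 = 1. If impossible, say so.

s8 = s7 NAND s0 must be 1, so at least one of s7, s0 is 0.
Check with u = 0 and w = 0 and x=1, y=0, z=0, v=0:
s0 = w XOR y = 0 XOR 0 = 0
s1 = u XOR s0 = 0 XOR 0 = 0
s2 = s1 NAND v = 0 NAND 0 = 1
s3 = NOT s2 = NOT 1 = 0
s4 = z OR s3 = 0 OR 0 = 0
s5 = s1 NAND s4 = 0 NAND 0 = 1
s6 = x AND s5 = 1 AND 1 = 1
s7 = s0 OR s6 = 0 OR 1 = 1
s8 = s7 NAND s0 = 1 NAND 0 = 1
So s8 = 1.

x=1, y=0, z=0, v=0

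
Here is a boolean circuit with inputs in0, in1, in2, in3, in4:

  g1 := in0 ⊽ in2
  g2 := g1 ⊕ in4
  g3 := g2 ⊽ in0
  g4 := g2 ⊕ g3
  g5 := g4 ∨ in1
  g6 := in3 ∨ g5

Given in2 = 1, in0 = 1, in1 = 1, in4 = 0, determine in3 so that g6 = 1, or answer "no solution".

Check with in2 = 1, in0 = 1, in1 = 1, in4 = 0 and in3=0:
g1 = in0 ⊽ in2 = 1 ⊽ 1 = 0
g2 = g1 ⊕ in4 = 0 ⊕ 0 = 0
g3 = g2 ⊽ in0 = 0 ⊽ 1 = 0
g4 = g2 ⊕ g3 = 0 ⊕ 0 = 0
g5 = g4 ∨ in1 = 0 ∨ 1 = 1
g6 = in3 ∨ g5 = 0 ∨ 1 = 1
So g6 = 1.

in3=0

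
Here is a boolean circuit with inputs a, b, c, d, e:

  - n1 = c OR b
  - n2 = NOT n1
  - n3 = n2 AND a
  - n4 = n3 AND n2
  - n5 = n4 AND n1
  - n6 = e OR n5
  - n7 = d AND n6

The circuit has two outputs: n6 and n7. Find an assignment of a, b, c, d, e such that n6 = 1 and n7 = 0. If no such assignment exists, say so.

Check with a=1, b=1, c=1, d=0, e=1:
n1 = c OR b = 1 OR 1 = 1
n2 = NOT n1 = NOT 1 = 0
n3 = n2 AND a = 0 AND 1 = 0
n4 = n3 AND n2 = 0 AND 0 = 0
n5 = n4 AND n1 = 0 AND 1 = 0
n6 = e OR n5 = 1 OR 0 = 1
n7 = d AND n6 = 0 AND 1 = 0
So n6 = 1 and n7 = 0.

a=1, b=1, c=1, d=0, e=1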